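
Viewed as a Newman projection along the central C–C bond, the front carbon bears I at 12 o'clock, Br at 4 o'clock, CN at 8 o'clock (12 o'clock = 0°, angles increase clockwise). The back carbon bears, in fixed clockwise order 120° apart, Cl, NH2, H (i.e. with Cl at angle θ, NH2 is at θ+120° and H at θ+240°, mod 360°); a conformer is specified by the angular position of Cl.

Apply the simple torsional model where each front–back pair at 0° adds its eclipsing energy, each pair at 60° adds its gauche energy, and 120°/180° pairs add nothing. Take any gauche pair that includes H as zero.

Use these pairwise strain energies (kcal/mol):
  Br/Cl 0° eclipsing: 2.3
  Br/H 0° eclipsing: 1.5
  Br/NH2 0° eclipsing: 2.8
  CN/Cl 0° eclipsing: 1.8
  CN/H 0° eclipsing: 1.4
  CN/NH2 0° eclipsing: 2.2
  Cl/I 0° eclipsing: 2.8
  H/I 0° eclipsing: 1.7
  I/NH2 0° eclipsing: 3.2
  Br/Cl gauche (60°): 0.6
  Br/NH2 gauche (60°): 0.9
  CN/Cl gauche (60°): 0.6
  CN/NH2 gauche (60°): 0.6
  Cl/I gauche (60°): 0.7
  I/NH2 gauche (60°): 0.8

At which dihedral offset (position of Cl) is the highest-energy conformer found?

Cl at 0° is eclipsed. I at 0° is eclipsed with Cl at 0° (2.8); Br at 120° is eclipsed with NH2 at 120° (2.8); CN at 240° is eclipsed with H at 240° (1.4). Total 7.0 kcal/mol.
Cl at 60° is staggered. I at 0° is gauche with Cl at 60° (0.7); Br at 120° is gauche with Cl at 60° (0.6); Br at 120° is gauche with NH2 at 180° (0.9); CN at 240° is gauche with NH2 at 180° (0.6). Total 2.8 kcal/mol.
Cl at 120° is eclipsed. I at 0° is eclipsed with H at 0° (1.7); Br at 120° is eclipsed with Cl at 120° (2.3); CN at 240° is eclipsed with NH2 at 240° (2.2). Total 6.2 kcal/mol.
Cl at 180° is staggered. I at 0° is gauche with NH2 at 300° (0.8); Br at 120° is gauche with Cl at 180° (0.6); CN at 240° is gauche with Cl at 180° (0.6); CN at 240° is gauche with NH2 at 300° (0.6). Total 2.6 kcal/mol.
Cl at 240° is eclipsed. I at 0° is eclipsed with NH2 at 0° (3.2); Br at 120° is eclipsed with H at 120° (1.5); CN at 240° is eclipsed with Cl at 240° (1.8). Total 6.5 kcal/mol.
Cl at 300° is staggered. I at 0° is gauche with Cl at 300° (0.7); I at 0° is gauche with NH2 at 60° (0.8); Br at 120° is gauche with NH2 at 60° (0.9); CN at 240° is gauche with Cl at 300° (0.6). Total 3.0 kcal/mol.
The maximum (7.0 kcal/mol) occurs with Cl at 0°.

0°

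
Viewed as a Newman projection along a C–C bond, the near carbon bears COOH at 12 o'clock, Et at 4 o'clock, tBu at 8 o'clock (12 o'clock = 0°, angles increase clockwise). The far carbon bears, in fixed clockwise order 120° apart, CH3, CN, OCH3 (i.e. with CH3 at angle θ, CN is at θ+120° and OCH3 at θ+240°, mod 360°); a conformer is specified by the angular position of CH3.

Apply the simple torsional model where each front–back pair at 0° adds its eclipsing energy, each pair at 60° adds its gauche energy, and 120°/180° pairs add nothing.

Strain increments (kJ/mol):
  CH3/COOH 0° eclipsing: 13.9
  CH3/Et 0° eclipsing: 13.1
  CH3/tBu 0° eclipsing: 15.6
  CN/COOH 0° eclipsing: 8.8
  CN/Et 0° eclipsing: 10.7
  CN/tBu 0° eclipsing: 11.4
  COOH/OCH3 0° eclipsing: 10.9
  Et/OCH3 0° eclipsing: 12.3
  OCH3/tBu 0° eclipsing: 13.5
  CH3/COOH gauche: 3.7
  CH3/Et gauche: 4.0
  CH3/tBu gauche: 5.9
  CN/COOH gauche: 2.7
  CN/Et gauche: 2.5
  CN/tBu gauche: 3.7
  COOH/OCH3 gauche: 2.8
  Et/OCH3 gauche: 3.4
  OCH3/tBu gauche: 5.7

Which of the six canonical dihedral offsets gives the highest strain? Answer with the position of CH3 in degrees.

CH3 at 0° (eclipsed): COOH–CH3 eclipsed, Et–CN eclipsed, tBu–OCH3 eclipsed; 13.9 + 10.7 + 13.5 = 38.1 kJ/mol.
CH3 at 60° (staggered): COOH–CH3 gauche, COOH–OCH3 gauche, Et–CH3 gauche, Et–CN gauche, tBu–CN gauche, tBu–OCH3 gauche; 3.7 + 2.8 + 4.0 + 2.5 + 3.7 + 5.7 = 22.4 kJ/mol.
CH3 at 120° (eclipsed): COOH–OCH3 eclipsed, Et–CH3 eclipsed, tBu–CN eclipsed; 10.9 + 13.1 + 11.4 = 35.4 kJ/mol.
CH3 at 180° (staggered): COOH–CN gauche, COOH–OCH3 gauche, Et–CH3 gauche, Et–OCH3 gauche, tBu–CH3 gauche, tBu–CN gauche; 2.7 + 2.8 + 4.0 + 3.4 + 5.9 + 3.7 = 22.5 kJ/mol.
CH3 at 240° (eclipsed): COOH–CN eclipsed, Et–OCH3 eclipsed, tBu–CH3 eclipsed; 8.8 + 12.3 + 15.6 = 36.7 kJ/mol.
CH3 at 300° (staggered): COOH–CH3 gauche, COOH–CN gauche, Et–CN gauche, Et–OCH3 gauche, tBu–CH3 gauche, tBu–OCH3 gauche; 3.7 + 2.7 + 2.5 + 3.4 + 5.9 + 5.7 = 23.9 kJ/mol.
The maximum (38.1 kJ/mol) occurs with CH3 at 0°.

0°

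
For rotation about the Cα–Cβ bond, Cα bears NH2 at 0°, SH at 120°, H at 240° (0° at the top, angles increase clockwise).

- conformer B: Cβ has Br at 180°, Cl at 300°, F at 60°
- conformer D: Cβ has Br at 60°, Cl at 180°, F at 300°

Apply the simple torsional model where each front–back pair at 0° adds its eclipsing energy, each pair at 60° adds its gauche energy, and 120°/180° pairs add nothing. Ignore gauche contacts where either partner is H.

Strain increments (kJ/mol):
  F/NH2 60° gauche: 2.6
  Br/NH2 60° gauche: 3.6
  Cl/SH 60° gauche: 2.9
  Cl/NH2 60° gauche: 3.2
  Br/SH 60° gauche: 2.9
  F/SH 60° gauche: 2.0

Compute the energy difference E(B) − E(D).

B (staggered): NH2–Cl gauche, NH2–F gauche, SH–Br gauche, SH–F gauche; 3.2 + 2.6 + 2.9 + 2.0 = 10.7 kJ/mol.
D (staggered): NH2–Br gauche, NH2–F gauche, SH–Br gauche, SH–Cl gauche; 3.6 + 2.6 + 2.9 + 2.9 = 12.0 kJ/mol.
E(B) − E(D) = 10.7 − 12.0 = -1.3 kJ/mol.

-1.3 kJ/mol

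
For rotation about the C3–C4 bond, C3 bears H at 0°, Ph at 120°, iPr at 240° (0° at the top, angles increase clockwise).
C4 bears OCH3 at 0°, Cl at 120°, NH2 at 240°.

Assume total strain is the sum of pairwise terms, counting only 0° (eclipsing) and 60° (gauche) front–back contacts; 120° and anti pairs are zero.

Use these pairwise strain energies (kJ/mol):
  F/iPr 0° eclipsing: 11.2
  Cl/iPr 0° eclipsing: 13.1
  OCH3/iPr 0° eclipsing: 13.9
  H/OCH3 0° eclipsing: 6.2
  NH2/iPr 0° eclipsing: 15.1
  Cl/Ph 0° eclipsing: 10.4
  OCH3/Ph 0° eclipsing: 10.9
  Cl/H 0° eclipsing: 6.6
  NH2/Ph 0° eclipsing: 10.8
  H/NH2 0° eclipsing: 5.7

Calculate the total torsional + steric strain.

This conformer is eclipsed. H at 0° is eclipsed with OCH3 at 0° (6.2); Ph at 120° is eclipsed with Cl at 120° (10.4); iPr at 240° is eclipsed with NH2 at 240° (15.1). Total 31.7 kJ/mol.

31.7 kJ/mol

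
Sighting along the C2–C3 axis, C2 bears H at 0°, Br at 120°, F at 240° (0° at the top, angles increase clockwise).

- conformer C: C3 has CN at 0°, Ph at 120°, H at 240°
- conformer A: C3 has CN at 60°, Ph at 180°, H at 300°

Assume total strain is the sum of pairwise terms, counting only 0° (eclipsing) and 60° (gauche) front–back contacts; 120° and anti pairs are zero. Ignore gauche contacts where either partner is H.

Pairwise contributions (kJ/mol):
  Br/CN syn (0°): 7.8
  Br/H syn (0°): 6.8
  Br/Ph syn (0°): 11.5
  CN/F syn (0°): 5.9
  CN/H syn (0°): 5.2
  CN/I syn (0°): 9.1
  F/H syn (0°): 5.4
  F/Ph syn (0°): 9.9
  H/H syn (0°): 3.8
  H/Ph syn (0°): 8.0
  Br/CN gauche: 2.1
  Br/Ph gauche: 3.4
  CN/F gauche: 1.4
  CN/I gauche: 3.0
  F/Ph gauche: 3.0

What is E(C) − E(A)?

+13.6 kJ/mol

C (eclipsed): H–CN eclipsed, Br–Ph eclipsed, F–H eclipsed; 5.2 + 11.5 + 5.4 = 22.1 kJ/mol.
A (staggered): Br–CN gauche, Br–Ph gauche, F–Ph gauche; 2.1 + 3.4 + 3.0 = 8.5 kJ/mol.
E(C) − E(A) = 22.1 − 8.5 = +13.6 kJ/mol.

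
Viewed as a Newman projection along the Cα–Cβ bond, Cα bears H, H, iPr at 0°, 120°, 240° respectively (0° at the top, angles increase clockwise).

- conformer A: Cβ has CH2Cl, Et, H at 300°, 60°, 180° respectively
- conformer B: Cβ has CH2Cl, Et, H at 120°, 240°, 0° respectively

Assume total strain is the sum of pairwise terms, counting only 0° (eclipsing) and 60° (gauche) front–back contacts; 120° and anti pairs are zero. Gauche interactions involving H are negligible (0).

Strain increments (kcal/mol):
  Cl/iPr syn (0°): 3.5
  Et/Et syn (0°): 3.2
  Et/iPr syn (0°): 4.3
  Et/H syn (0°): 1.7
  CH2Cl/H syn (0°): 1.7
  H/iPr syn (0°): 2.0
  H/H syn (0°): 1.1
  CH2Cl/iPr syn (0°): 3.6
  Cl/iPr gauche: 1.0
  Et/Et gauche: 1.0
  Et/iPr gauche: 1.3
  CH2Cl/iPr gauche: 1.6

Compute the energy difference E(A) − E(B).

A (staggered): iPr(240°)/CH2Cl(300°) gauche 1.6 → 1.6 kcal/mol.
B (eclipsed): H(0°)/H(0°) eclipsed 1.1; H(120°)/CH2Cl(120°) eclipsed 1.7; iPr(240°)/Et(240°) eclipsed 4.3 → 7.1 kcal/mol.
E(A) − E(B) = 1.6 − 7.1 = -5.5 kcal/mol.

-5.5 kcal/mol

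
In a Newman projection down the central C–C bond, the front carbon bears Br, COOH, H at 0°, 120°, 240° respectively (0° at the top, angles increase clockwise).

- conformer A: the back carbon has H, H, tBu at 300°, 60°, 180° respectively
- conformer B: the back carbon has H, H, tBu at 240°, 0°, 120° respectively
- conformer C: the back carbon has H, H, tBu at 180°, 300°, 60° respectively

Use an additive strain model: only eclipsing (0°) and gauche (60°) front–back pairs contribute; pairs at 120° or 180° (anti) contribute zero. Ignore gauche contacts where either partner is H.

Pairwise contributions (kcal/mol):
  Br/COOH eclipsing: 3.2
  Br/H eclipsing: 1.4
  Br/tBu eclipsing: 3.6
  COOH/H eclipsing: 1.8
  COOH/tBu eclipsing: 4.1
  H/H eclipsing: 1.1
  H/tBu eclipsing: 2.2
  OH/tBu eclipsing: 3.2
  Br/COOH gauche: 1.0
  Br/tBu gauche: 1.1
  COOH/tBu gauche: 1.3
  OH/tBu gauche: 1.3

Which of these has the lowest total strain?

A

A is staggered. COOH at 120° is gauche with tBu at 180° (1.3). Total 1.3 kcal/mol.
B is eclipsed. Br at 0° is eclipsed with H at 0° (1.4); COOH at 120° is eclipsed with tBu at 120° (4.1); H at 240° is eclipsed with H at 240° (1.1). Total 6.6 kcal/mol.
C is staggered. Br at 0° is gauche with tBu at 60° (1.1); COOH at 120° is gauche with tBu at 60° (1.3). Total 2.4 kcal/mol.
A has the lowest total (1.3 kcal/mol).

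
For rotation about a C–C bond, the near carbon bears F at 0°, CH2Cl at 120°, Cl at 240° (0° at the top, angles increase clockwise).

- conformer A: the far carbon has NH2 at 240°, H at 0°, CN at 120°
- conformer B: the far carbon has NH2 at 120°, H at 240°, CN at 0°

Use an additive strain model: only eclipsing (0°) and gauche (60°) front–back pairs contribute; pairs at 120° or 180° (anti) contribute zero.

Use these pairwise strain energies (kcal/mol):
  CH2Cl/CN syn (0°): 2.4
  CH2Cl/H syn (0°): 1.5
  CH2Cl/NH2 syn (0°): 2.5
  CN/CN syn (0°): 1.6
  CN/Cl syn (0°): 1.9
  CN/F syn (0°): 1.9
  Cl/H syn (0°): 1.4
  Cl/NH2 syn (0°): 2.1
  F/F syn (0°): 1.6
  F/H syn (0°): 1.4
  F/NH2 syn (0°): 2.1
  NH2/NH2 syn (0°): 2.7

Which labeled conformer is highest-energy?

A

A (eclipsed): F–H eclipsed, CH2Cl–CN eclipsed, Cl–NH2 eclipsed; 1.4 + 2.4 + 2.1 = 5.9 kcal/mol.
B (eclipsed): F–CN eclipsed, CH2Cl–NH2 eclipsed, Cl–H eclipsed; 1.9 + 2.5 + 1.4 = 5.8 kcal/mol.
A has the highest total (5.9 kcal/mol).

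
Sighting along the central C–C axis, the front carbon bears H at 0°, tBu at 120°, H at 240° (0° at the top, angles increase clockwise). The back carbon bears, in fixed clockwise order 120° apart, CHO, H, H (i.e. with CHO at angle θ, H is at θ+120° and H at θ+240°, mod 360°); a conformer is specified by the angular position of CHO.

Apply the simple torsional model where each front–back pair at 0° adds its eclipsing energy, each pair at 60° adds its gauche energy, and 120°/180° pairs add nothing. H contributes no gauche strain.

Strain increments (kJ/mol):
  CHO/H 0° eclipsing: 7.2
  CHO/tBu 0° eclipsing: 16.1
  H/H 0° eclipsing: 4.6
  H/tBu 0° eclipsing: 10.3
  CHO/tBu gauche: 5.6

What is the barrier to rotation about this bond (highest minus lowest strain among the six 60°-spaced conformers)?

CHO at 0° (eclipsed): H–CHO eclipsed, tBu–H eclipsed, H–H eclipsed; 7.2 + 10.3 + 4.6 = 22.1 kJ/mol.
CHO at 60° (staggered): tBu–CHO gauche; 5.6 = 5.6 kJ/mol.
CHO at 120° (eclipsed): H–H eclipsed, tBu–CHO eclipsed, H–H eclipsed; 4.6 + 16.1 + 4.6 = 25.3 kJ/mol.
CHO at 180° (staggered): tBu–CHO gauche; 5.6 = 5.6 kJ/mol.
CHO at 240° (eclipsed): H–H eclipsed, tBu–H eclipsed, H–CHO eclipsed; 4.6 + 10.3 + 7.2 = 22.1 kJ/mol.
CHO at 300° (staggered): no non-H gauche contacts → 0.0 kJ/mol.
Max at 120° (25.3 kJ/mol), min at 300° (0.0 kJ/mol); barrier = 25.3 kJ/mol.

25.3 kJ/mol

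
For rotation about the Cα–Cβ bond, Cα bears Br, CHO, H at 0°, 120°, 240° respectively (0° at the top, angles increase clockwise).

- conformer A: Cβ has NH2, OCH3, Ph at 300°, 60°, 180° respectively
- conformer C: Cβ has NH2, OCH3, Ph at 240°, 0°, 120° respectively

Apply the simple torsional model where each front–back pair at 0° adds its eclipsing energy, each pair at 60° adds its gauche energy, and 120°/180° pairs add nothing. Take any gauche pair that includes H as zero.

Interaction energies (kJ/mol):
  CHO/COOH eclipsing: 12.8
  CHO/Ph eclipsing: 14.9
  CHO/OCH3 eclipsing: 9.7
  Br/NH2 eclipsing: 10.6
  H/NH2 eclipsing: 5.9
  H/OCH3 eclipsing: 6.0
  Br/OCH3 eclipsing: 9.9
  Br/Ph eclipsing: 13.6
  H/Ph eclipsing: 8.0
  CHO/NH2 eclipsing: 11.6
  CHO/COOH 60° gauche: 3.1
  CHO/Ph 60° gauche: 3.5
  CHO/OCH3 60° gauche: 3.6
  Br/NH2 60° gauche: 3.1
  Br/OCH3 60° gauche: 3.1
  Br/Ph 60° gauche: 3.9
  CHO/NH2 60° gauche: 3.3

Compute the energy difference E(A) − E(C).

-17.4 kJ/mol

A (staggered): Br–NH2 gauche, Br–OCH3 gauche, CHO–OCH3 gauche, CHO–Ph gauche; 3.1 + 3.1 + 3.6 + 3.5 = 13.3 kJ/mol.
C (eclipsed): Br–OCH3 eclipsed, CHO–Ph eclipsed, H–NH2 eclipsed; 9.9 + 14.9 + 5.9 = 30.7 kJ/mol.
E(A) − E(C) = 13.3 − 30.7 = -17.4 kJ/mol.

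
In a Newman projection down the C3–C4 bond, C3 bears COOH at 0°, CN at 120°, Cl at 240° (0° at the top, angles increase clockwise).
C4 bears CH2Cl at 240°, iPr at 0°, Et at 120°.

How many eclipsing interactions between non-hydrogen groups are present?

Non-H eclipsing pairs: COOH(0°)/iPr(0°); CN(120°)/Et(120°); Cl(240°)/CH2Cl(240°) — 3 interactions.

3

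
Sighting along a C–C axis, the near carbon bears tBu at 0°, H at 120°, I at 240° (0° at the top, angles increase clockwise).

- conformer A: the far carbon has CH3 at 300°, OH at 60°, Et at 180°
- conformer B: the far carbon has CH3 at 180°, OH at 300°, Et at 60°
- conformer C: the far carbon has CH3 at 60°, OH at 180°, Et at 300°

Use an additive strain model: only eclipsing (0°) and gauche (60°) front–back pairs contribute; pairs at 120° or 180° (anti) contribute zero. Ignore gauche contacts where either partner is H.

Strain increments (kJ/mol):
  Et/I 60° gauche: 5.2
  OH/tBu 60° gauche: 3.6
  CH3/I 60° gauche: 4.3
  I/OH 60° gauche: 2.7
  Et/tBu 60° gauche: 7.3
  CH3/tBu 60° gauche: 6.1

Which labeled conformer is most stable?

B

A (staggered): tBu–CH3 gauche, tBu–OH gauche, I–CH3 gauche, I–Et gauche; 6.1 + 3.6 + 4.3 + 5.2 = 19.2 kJ/mol.
B (staggered): tBu–OH gauche, tBu–Et gauche, I–CH3 gauche, I–OH gauche; 3.6 + 7.3 + 4.3 + 2.7 = 17.9 kJ/mol.
C (staggered): tBu–CH3 gauche, tBu–Et gauche, I–OH gauche, I–Et gauche; 6.1 + 7.3 + 2.7 + 5.2 = 21.3 kJ/mol.
B has the lowest total (17.9 kJ/mol).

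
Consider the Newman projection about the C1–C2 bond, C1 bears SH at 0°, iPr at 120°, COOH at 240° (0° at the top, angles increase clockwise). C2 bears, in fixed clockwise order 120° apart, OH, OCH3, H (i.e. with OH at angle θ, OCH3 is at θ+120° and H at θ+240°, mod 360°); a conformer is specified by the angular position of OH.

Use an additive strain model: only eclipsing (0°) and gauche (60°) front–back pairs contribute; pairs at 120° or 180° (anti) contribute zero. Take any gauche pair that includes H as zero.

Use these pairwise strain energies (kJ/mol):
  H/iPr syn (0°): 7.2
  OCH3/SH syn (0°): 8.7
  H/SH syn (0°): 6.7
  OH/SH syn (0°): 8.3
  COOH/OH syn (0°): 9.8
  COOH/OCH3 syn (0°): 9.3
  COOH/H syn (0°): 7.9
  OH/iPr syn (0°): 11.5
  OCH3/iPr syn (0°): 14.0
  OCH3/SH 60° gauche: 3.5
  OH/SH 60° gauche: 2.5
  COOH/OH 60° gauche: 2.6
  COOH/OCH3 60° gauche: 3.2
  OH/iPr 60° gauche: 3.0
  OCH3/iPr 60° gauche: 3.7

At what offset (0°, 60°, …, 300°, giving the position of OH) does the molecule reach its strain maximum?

OH at 0° (eclipsed): SH(0°)/OH(0°) eclipsed 8.3; iPr(120°)/OCH3(120°) eclipsed 14.0; COOH(240°)/H(240°) eclipsed 7.9 → 30.2 kJ/mol.
OH at 60° (staggered): SH(0°)/OH(60°) gauche 2.5; iPr(120°)/OH(60°) gauche 3.0; iPr(120°)/OCH3(180°) gauche 3.7; COOH(240°)/OCH3(180°) gauche 3.2 → 12.4 kJ/mol.
OH at 120° (eclipsed): SH(0°)/H(0°) eclipsed 6.7; iPr(120°)/OH(120°) eclipsed 11.5; COOH(240°)/OCH3(240°) eclipsed 9.3 → 27.5 kJ/mol.
OH at 180° (staggered): SH(0°)/OCH3(300°) gauche 3.5; iPr(120°)/OH(180°) gauche 3.0; COOH(240°)/OH(180°) gauche 2.6; COOH(240°)/OCH3(300°) gauche 3.2 → 12.3 kJ/mol.
OH at 240° (eclipsed): SH(0°)/OCH3(0°) eclipsed 8.7; iPr(120°)/H(120°) eclipsed 7.2; COOH(240°)/OH(240°) eclipsed 9.8 → 25.7 kJ/mol.
OH at 300° (staggered): SH(0°)/OH(300°) gauche 2.5; SH(0°)/OCH3(60°) gauche 3.5; iPr(120°)/OCH3(60°) gauche 3.7; COOH(240°)/OH(300°) gauche 2.6 → 12.3 kJ/mol.
The maximum (30.2 kJ/mol) occurs with OH at 0°.

0°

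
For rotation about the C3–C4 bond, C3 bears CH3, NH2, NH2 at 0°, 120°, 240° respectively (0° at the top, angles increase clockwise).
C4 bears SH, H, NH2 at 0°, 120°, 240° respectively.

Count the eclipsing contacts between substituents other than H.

Non-H eclipsing pairs: CH3(0°)/SH(0°); NH2(240°)/NH2(240°) — 2 interactions.

2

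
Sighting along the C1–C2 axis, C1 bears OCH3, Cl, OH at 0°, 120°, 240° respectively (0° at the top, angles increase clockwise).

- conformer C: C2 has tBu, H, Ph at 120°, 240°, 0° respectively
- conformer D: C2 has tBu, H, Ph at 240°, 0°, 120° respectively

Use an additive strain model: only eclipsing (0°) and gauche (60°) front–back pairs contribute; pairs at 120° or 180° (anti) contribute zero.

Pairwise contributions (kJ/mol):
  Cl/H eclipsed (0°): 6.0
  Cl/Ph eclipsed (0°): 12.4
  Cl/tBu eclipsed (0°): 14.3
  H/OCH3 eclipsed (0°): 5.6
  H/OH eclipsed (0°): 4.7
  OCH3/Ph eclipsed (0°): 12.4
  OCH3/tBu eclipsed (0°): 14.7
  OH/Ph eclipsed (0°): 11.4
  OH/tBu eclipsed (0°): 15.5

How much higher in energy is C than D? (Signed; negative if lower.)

-2.1 kJ/mol

C is eclipsed. OCH3 at 0° is eclipsed with Ph at 0° (12.4); Cl at 120° is eclipsed with tBu at 120° (14.3); OH at 240° is eclipsed with H at 240° (4.7). Total 31.4 kJ/mol.
D is eclipsed. OCH3 at 0° is eclipsed with H at 0° (5.6); Cl at 120° is eclipsed with Ph at 120° (12.4); OH at 240° is eclipsed with tBu at 240° (15.5). Total 33.5 kJ/mol.
E(C) − E(D) = 31.4 − 33.5 = -2.1 kJ/mol.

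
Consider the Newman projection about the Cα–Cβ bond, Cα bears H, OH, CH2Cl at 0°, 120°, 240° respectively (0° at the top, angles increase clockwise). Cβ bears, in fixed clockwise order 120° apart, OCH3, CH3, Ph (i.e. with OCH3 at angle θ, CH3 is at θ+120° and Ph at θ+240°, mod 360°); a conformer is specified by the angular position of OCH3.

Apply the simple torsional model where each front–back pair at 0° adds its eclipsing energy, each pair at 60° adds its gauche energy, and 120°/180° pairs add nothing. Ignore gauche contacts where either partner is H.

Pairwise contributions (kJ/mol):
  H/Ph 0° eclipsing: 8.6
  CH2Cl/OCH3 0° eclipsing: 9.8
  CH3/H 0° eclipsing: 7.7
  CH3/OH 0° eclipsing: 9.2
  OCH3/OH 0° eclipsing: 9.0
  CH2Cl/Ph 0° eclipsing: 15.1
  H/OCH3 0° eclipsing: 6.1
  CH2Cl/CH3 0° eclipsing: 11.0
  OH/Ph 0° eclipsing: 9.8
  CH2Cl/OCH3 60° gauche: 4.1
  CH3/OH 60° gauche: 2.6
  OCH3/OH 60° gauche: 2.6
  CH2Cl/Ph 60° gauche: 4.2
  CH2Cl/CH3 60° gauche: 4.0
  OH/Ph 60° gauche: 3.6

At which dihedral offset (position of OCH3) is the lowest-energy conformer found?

OCH3 at 0° (eclipsed): H(0°)/OCH3(0°) eclipsed 6.1; OH(120°)/CH3(120°) eclipsed 9.2; CH2Cl(240°)/Ph(240°) eclipsed 15.1 → 30.4 kJ/mol.
OCH3 at 60° (staggered): OH(120°)/OCH3(60°) gauche 2.6; OH(120°)/CH3(180°) gauche 2.6; CH2Cl(240°)/CH3(180°) gauche 4.0; CH2Cl(240°)/Ph(300°) gauche 4.2 → 13.4 kJ/mol.
OCH3 at 120° (eclipsed): H(0°)/Ph(0°) eclipsed 8.6; OH(120°)/OCH3(120°) eclipsed 9.0; CH2Cl(240°)/CH3(240°) eclipsed 11.0 → 28.6 kJ/mol.
OCH3 at 180° (staggered): OH(120°)/OCH3(180°) gauche 2.6; OH(120°)/Ph(60°) gauche 3.6; CH2Cl(240°)/OCH3(180°) gauche 4.1; CH2Cl(240°)/CH3(300°) gauche 4.0 → 14.3 kJ/mol.
OCH3 at 240° (eclipsed): H(0°)/CH3(0°) eclipsed 7.7; OH(120°)/Ph(120°) eclipsed 9.8; CH2Cl(240°)/OCH3(240°) eclipsed 9.8 → 27.3 kJ/mol.
OCH3 at 300° (staggered): OH(120°)/CH3(60°) gauche 2.6; OH(120°)/Ph(180°) gauche 3.6; CH2Cl(240°)/OCH3(300°) gauche 4.1; CH2Cl(240°)/Ph(180°) gauche 4.2 → 14.5 kJ/mol.
The minimum (13.4 kJ/mol) occurs with OCH3 at 60°.

60°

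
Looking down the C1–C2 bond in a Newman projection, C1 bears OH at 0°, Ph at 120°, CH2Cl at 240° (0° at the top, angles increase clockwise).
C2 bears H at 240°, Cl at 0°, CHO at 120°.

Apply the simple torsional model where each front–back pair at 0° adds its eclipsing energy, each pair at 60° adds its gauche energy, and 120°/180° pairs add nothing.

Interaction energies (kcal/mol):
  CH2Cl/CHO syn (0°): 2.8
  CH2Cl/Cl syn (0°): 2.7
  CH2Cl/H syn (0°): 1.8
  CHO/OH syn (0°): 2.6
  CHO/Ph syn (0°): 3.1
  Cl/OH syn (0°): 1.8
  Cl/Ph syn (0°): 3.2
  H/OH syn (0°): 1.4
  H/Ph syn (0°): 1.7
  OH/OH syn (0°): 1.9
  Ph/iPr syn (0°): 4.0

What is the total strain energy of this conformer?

This conformer (eclipsed): OH(0°)/Cl(0°) eclipsed 1.8; Ph(120°)/CHO(120°) eclipsed 3.1; CH2Cl(240°)/H(240°) eclipsed 1.8 → 6.7 kcal/mol.

6.7 kcal/mol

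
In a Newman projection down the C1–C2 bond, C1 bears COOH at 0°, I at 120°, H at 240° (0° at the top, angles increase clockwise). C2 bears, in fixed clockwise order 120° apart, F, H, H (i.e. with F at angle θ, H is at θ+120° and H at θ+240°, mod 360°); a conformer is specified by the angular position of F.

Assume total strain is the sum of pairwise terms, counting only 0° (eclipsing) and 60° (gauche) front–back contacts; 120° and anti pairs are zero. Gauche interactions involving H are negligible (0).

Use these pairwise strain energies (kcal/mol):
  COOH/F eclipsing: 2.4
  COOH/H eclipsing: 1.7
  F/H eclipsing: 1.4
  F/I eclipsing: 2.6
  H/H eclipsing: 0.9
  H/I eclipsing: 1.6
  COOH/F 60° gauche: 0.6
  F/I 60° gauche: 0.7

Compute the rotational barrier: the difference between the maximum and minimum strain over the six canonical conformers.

F at 0° (eclipsed): COOH(0°)/F(0°) eclipsed 2.4; I(120°)/H(120°) eclipsed 1.6; H(240°)/H(240°) eclipsed 0.9 → 4.9 kcal/mol.
F at 60° (staggered): COOH(0°)/F(60°) gauche 0.6; I(120°)/F(60°) gauche 0.7 → 1.3 kcal/mol.
F at 120° (eclipsed): COOH(0°)/H(0°) eclipsed 1.7; I(120°)/F(120°) eclipsed 2.6; H(240°)/H(240°) eclipsed 0.9 → 5.2 kcal/mol.
F at 180° (staggered): I(120°)/F(180°) gauche 0.7 → 0.7 kcal/mol.
F at 240° (eclipsed): COOH(0°)/H(0°) eclipsed 1.7; I(120°)/H(120°) eclipsed 1.6; H(240°)/F(240°) eclipsed 1.4 → 4.7 kcal/mol.
F at 300° (staggered): COOH(0°)/F(300°) gauche 0.6 → 0.6 kcal/mol.
Max at 120° (5.2 kcal/mol), min at 300° (0.6 kcal/mol); barrier = 4.6 kcal/mol.

4.6 kcal/mol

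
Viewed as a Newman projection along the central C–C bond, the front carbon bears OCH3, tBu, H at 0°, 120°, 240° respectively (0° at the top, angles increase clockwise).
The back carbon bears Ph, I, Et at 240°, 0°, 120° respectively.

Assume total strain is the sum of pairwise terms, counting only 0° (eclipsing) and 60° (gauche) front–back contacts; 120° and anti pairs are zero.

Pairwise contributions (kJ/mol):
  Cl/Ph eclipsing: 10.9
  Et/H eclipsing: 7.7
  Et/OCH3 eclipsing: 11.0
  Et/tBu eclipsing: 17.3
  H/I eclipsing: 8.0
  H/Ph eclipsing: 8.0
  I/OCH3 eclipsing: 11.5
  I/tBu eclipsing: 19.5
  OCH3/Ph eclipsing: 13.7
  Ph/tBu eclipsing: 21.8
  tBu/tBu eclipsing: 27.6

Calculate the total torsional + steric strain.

36.8 kJ/mol

This conformer (eclipsed): OCH3(0°)/I(0°) eclipsed 11.5; tBu(120°)/Et(120°) eclipsed 17.3; H(240°)/Ph(240°) eclipsed 8.0 → 36.8 kJ/mol.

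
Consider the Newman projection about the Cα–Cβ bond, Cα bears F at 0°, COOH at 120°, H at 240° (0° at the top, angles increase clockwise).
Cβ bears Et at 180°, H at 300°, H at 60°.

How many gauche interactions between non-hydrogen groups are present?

1

Non-H gauche pairs: COOH(120°)/Et(180°) — 1 interaction.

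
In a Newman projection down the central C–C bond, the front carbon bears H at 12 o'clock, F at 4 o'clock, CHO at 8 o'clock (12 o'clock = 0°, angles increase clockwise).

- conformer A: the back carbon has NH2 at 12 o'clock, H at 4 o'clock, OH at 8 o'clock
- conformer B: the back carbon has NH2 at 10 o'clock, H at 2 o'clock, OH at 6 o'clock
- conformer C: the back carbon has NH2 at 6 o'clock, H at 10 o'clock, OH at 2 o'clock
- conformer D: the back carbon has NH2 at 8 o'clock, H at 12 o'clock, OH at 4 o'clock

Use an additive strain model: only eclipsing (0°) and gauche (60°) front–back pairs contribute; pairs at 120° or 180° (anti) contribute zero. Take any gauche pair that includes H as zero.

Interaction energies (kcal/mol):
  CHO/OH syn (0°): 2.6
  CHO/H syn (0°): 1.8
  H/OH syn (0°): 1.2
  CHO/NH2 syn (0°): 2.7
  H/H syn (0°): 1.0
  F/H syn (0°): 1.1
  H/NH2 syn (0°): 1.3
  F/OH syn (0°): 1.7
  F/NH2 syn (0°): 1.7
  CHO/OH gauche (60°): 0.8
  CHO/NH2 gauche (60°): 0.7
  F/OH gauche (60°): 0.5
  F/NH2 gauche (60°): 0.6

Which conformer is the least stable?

A is eclipsed. H at 0° is eclipsed with NH2 at 0° (1.3); F at 120° is eclipsed with H at 120° (1.1); CHO at 240° is eclipsed with OH at 240° (2.6). Total 5.0 kcal/mol.
B is staggered. F at 120° is gauche with OH at 180° (0.5); CHO at 240° is gauche with NH2 at 300° (0.7); CHO at 240° is gauche with OH at 180° (0.8). Total 2.0 kcal/mol.
C is staggered. F at 120° is gauche with NH2 at 180° (0.6); F at 120° is gauche with OH at 60° (0.5); CHO at 240° is gauche with NH2 at 180° (0.7). Total 1.8 kcal/mol.
D is eclipsed. H at 0° is eclipsed with H at 0° (1.0); F at 120° is eclipsed with OH at 120° (1.7); CHO at 240° is eclipsed with NH2 at 240° (2.7). Total 5.4 kcal/mol.
D has the highest total (5.4 kcal/mol).

D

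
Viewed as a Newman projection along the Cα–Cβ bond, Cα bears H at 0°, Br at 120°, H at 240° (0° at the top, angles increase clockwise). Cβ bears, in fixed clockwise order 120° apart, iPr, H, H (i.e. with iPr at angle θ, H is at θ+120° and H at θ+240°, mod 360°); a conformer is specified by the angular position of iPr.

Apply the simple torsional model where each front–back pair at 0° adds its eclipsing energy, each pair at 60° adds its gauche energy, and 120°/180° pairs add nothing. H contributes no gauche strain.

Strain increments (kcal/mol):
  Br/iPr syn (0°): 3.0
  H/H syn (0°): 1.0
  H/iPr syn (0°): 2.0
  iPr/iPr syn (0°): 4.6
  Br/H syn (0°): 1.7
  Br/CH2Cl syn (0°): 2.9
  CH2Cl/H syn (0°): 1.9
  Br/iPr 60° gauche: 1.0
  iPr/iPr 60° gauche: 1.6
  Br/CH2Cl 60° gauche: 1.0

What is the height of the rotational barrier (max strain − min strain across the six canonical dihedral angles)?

iPr at 0° (eclipsed): H(0°)/iPr(0°) eclipsed 2.0; Br(120°)/H(120°) eclipsed 1.7; H(240°)/H(240°) eclipsed 1.0 → 4.7 kcal/mol.
iPr at 60° (staggered): Br(120°)/iPr(60°) gauche 1.0 → 1.0 kcal/mol.
iPr at 120° (eclipsed): H(0°)/H(0°) eclipsed 1.0; Br(120°)/iPr(120°) eclipsed 3.0; H(240°)/H(240°) eclipsed 1.0 → 5.0 kcal/mol.
iPr at 180° (staggered): Br(120°)/iPr(180°) gauche 1.0 → 1.0 kcal/mol.
iPr at 240° (eclipsed): H(0°)/H(0°) eclipsed 1.0; Br(120°)/H(120°) eclipsed 1.7; H(240°)/iPr(240°) eclipsed 2.0 → 4.7 kcal/mol.
iPr at 300° (staggered): no non-H gauche contacts → 0.0 kcal/mol.
Max at 120° (5.0 kcal/mol), min at 300° (0.0 kcal/mol); barrier = 5.0 kcal/mol.

5.0 kcal/mol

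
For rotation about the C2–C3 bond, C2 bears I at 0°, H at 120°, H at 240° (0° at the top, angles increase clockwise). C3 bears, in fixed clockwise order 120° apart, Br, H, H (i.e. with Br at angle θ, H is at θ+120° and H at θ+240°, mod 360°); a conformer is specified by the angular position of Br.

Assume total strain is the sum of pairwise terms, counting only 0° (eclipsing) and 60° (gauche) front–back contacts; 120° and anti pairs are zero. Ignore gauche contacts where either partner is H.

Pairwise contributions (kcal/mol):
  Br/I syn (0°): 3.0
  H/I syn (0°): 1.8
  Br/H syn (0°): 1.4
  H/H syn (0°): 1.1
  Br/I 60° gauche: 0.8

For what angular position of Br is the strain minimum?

Br at 0° (eclipsed): I(0°)/Br(0°) eclipsed 3.0; H(120°)/H(120°) eclipsed 1.1; H(240°)/H(240°) eclipsed 1.1 → 5.2 kcal/mol.
Br at 60° (staggered): I(0°)/Br(60°) gauche 0.8 → 0.8 kcal/mol.
Br at 120° (eclipsed): I(0°)/H(0°) eclipsed 1.8; H(120°)/Br(120°) eclipsed 1.4; H(240°)/H(240°) eclipsed 1.1 → 4.3 kcal/mol.
Br at 180° (staggered): no non-H gauche contacts → 0.0 kcal/mol.
Br at 240° (eclipsed): I(0°)/H(0°) eclipsed 1.8; H(120°)/H(120°) eclipsed 1.1; H(240°)/Br(240°) eclipsed 1.4 → 4.3 kcal/mol.
Br at 300° (staggered): I(0°)/Br(300°) gauche 0.8 → 0.8 kcal/mol.
The minimum (0.0 kcal/mol) occurs with Br at 180°.

180°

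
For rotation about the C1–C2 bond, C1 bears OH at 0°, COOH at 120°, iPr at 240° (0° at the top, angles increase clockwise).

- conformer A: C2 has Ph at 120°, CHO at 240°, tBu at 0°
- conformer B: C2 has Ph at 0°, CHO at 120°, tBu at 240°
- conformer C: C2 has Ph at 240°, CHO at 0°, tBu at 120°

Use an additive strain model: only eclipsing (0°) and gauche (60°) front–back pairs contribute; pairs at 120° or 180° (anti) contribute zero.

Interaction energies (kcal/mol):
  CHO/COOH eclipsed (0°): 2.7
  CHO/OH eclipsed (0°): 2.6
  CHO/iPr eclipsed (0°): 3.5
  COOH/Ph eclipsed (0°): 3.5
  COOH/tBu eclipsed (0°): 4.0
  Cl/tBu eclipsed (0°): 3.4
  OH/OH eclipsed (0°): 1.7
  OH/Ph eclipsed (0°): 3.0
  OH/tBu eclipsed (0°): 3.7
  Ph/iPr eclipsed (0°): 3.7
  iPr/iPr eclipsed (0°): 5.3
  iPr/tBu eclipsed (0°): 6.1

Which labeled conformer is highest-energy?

A (eclipsed): OH(0°)/tBu(0°) eclipsed 3.7; COOH(120°)/Ph(120°) eclipsed 3.5; iPr(240°)/CHO(240°) eclipsed 3.5 → 10.7 kcal/mol.
B (eclipsed): OH(0°)/Ph(0°) eclipsed 3.0; COOH(120°)/CHO(120°) eclipsed 2.7; iPr(240°)/tBu(240°) eclipsed 6.1 → 11.8 kcal/mol.
C (eclipsed): OH(0°)/CHO(0°) eclipsed 2.6; COOH(120°)/tBu(120°) eclipsed 4.0; iPr(240°)/Ph(240°) eclipsed 3.7 → 10.3 kcal/mol.
B has the highest total (11.8 kcal/mol).

B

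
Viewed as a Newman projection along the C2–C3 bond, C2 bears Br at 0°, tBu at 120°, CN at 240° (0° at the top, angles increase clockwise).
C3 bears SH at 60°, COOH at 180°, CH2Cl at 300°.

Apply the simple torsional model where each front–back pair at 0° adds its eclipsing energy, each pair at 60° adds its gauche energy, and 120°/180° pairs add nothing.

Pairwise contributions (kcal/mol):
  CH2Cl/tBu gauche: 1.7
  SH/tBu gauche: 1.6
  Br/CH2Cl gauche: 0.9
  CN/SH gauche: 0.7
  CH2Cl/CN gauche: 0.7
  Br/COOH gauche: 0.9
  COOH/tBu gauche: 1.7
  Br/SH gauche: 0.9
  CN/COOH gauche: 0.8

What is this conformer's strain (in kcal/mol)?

This conformer (staggered): Br(0°)/SH(60°) gauche 0.9; Br(0°)/CH2Cl(300°) gauche 0.9; tBu(120°)/SH(60°) gauche 1.6; tBu(120°)/COOH(180°) gauche 1.7; CN(240°)/COOH(180°) gauche 0.8; CN(240°)/CH2Cl(300°) gauche 0.7 → 6.6 kcal/mol.

6.6 kcal/mol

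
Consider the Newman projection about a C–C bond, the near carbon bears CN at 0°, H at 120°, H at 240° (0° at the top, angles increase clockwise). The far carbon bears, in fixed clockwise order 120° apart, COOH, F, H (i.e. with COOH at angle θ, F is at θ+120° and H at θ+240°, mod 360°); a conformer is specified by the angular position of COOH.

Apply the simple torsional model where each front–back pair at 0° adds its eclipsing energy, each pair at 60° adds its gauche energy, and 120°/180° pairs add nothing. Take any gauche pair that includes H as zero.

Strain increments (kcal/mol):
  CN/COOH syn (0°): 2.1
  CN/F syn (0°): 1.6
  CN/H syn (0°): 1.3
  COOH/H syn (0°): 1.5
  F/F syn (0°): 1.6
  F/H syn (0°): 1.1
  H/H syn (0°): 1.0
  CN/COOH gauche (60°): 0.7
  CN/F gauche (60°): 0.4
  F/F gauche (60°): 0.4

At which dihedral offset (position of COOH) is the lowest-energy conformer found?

COOH at 0° (eclipsed): CN–COOH eclipsed, H–F eclipsed, H–H eclipsed; 2.1 + 1.1 + 1.0 = 4.2 kcal/mol.
COOH at 60° (staggered): CN–COOH gauche; 0.7 = 0.7 kcal/mol.
COOH at 120° (eclipsed): CN–H eclipsed, H–COOH eclipsed, H–F eclipsed; 1.3 + 1.5 + 1.1 = 3.9 kcal/mol.
COOH at 180° (staggered): CN–F gauche; 0.4 = 0.4 kcal/mol.
COOH at 240° (eclipsed): CN–F eclipsed, H–H eclipsed, H–COOH eclipsed; 1.6 + 1.0 + 1.5 = 4.1 kcal/mol.
COOH at 300° (staggered): CN–COOH gauche, CN–F gauche; 0.7 + 0.4 = 1.1 kcal/mol.
The minimum (0.4 kcal/mol) occurs with COOH at 180°.

180°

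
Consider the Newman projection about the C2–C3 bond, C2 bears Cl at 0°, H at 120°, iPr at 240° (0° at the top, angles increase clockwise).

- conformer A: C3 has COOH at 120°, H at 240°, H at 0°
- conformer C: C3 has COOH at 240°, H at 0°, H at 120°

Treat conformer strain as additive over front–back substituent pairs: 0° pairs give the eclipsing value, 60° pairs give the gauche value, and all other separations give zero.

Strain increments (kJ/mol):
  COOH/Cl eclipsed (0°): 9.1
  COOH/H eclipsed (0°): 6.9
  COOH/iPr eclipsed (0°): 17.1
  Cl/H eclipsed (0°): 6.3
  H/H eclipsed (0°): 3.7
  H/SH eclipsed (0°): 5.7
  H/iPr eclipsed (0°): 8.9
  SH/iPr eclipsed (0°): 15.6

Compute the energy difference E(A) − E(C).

A is eclipsed. Cl at 0° is eclipsed with H at 0° (6.3); H at 120° is eclipsed with COOH at 120° (6.9); iPr at 240° is eclipsed with H at 240° (8.9). Total 22.1 kJ/mol.
C is eclipsed. Cl at 0° is eclipsed with H at 0° (6.3); H at 120° is eclipsed with H at 120° (3.7); iPr at 240° is eclipsed with COOH at 240° (17.1). Total 27.1 kJ/mol.
E(A) − E(C) = 22.1 − 27.1 = -5.0 kJ/mol.

-5.0 kJ/mol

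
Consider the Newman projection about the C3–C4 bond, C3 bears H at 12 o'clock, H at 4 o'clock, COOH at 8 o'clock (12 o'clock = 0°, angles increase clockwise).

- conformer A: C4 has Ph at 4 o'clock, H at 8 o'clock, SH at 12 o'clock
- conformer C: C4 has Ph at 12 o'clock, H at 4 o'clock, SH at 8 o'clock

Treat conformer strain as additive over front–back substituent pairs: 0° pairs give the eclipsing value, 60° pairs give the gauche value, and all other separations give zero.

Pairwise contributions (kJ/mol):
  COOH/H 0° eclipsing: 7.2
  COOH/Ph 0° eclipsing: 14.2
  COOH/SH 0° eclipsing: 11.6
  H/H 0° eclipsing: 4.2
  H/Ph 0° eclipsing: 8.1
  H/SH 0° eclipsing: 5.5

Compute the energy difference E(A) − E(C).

-3.1 kJ/mol

A (eclipsed): H(0°)/SH(0°) eclipsed 5.5; H(120°)/Ph(120°) eclipsed 8.1; COOH(240°)/H(240°) eclipsed 7.2 → 20.8 kJ/mol.
C (eclipsed): H(0°)/Ph(0°) eclipsed 8.1; H(120°)/H(120°) eclipsed 4.2; COOH(240°)/SH(240°) eclipsed 11.6 → 23.9 kJ/mol.
E(A) − E(C) = 20.8 − 23.9 = -3.1 kJ/mol.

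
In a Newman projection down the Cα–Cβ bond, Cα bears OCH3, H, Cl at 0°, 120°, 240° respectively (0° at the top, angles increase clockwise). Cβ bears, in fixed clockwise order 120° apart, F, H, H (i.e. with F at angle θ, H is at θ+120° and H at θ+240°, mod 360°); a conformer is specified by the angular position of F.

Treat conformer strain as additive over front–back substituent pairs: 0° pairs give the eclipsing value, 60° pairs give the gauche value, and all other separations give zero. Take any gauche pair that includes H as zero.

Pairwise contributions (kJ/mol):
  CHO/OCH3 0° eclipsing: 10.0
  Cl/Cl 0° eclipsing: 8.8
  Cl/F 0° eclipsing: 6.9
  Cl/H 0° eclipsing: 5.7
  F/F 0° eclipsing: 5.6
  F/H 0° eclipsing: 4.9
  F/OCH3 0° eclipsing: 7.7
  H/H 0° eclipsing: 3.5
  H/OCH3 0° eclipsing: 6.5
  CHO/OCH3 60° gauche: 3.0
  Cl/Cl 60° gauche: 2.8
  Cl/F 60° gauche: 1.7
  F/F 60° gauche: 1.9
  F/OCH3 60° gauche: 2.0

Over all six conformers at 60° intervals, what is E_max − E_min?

15.4 kJ/mol

F at 0° (eclipsed): OCH3–F eclipsed, H–H eclipsed, Cl–H eclipsed; 7.7 + 3.5 + 5.7 = 16.9 kJ/mol.
F at 60° (staggered): OCH3–F gauche; 2.0 = 2.0 kJ/mol.
F at 120° (eclipsed): OCH3–H eclipsed, H–F eclipsed, Cl–H eclipsed; 6.5 + 4.9 + 5.7 = 17.1 kJ/mol.
F at 180° (staggered): Cl–F gauche; 1.7 = 1.7 kJ/mol.
F at 240° (eclipsed): OCH3–H eclipsed, H–H eclipsed, Cl–F eclipsed; 6.5 + 3.5 + 6.9 = 16.9 kJ/mol.
F at 300° (staggered): OCH3–F gauche, Cl–F gauche; 2.0 + 1.7 = 3.7 kJ/mol.
Max at 120° (17.1 kJ/mol), min at 180° (1.7 kJ/mol); barrier = 15.4 kJ/mol.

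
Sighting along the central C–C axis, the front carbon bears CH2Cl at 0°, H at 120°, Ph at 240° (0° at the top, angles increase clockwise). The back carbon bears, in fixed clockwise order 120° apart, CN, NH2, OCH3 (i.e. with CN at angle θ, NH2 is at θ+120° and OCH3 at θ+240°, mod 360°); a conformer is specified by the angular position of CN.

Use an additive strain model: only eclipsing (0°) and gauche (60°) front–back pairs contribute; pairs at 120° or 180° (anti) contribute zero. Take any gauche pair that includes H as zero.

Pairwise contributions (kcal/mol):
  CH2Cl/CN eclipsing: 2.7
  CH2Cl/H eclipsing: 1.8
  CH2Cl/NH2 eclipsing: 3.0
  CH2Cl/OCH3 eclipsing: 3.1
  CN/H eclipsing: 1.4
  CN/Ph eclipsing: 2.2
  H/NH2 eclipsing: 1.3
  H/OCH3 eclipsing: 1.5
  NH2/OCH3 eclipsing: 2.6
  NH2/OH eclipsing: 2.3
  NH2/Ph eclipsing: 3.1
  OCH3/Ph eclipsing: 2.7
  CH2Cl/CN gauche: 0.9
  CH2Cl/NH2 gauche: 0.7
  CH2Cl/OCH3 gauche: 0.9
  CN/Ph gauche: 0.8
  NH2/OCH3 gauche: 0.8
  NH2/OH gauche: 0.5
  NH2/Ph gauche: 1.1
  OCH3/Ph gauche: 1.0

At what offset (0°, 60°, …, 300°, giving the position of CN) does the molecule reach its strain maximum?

120°

CN at 0° (eclipsed): CH2Cl(0°)/CN(0°) eclipsed 2.7; H(120°)/NH2(120°) eclipsed 1.3; Ph(240°)/OCH3(240°) eclipsed 2.7 → 6.7 kcal/mol.
CN at 60° (staggered): CH2Cl(0°)/CN(60°) gauche 0.9; CH2Cl(0°)/OCH3(300°) gauche 0.9; Ph(240°)/NH2(180°) gauche 1.1; Ph(240°)/OCH3(300°) gauche 1.0 → 3.9 kcal/mol.
CN at 120° (eclipsed): CH2Cl(0°)/OCH3(0°) eclipsed 3.1; H(120°)/CN(120°) eclipsed 1.4; Ph(240°)/NH2(240°) eclipsed 3.1 → 7.6 kcal/mol.
CN at 180° (staggered): CH2Cl(0°)/NH2(300°) gauche 0.7; CH2Cl(0°)/OCH3(60°) gauche 0.9; Ph(240°)/CN(180°) gauche 0.8; Ph(240°)/NH2(300°) gauche 1.1 → 3.5 kcal/mol.
CN at 240° (eclipsed): CH2Cl(0°)/NH2(0°) eclipsed 3.0; H(120°)/OCH3(120°) eclipsed 1.5; Ph(240°)/CN(240°) eclipsed 2.2 → 6.7 kcal/mol.
CN at 300° (staggered): CH2Cl(0°)/CN(300°) gauche 0.9; CH2Cl(0°)/NH2(60°) gauche 0.7; Ph(240°)/CN(300°) gauche 0.8; Ph(240°)/OCH3(180°) gauche 1.0 → 3.4 kcal/mol.
The maximum (7.6 kcal/mol) occurs with CN at 120°.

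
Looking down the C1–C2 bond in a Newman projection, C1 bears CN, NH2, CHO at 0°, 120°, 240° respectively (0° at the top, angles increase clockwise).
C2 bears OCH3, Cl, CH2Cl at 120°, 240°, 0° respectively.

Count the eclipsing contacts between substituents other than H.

3

Non-H eclipsing pairs: CN(0°)/CH2Cl(0°); NH2(120°)/OCH3(120°); CHO(240°)/Cl(240°) — 3 interactions.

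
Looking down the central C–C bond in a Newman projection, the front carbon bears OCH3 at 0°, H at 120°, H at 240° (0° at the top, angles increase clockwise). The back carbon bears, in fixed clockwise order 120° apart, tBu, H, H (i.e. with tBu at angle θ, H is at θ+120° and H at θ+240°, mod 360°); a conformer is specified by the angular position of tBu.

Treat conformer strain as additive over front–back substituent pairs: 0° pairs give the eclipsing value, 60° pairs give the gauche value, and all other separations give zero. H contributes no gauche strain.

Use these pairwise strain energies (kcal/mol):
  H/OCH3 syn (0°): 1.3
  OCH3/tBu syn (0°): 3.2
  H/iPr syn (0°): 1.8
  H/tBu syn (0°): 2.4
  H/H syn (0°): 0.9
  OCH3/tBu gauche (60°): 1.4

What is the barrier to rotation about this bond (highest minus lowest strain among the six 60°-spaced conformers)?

5.0 kcal/mol

tBu at 0° (eclipsed): OCH3(0°)/tBu(0°) eclipsed 3.2; H(120°)/H(120°) eclipsed 0.9; H(240°)/H(240°) eclipsed 0.9 → 5.0 kcal/mol.
tBu at 60° (staggered): OCH3(0°)/tBu(60°) gauche 1.4 → 1.4 kcal/mol.
tBu at 120° (eclipsed): OCH3(0°)/H(0°) eclipsed 1.3; H(120°)/tBu(120°) eclipsed 2.4; H(240°)/H(240°) eclipsed 0.9 → 4.6 kcal/mol.
tBu at 180° (staggered): no non-H gauche contacts → 0.0 kcal/mol.
tBu at 240° (eclipsed): OCH3(0°)/H(0°) eclipsed 1.3; H(120°)/H(120°) eclipsed 0.9; H(240°)/tBu(240°) eclipsed 2.4 → 4.6 kcal/mol.
tBu at 300° (staggered): OCH3(0°)/tBu(300°) gauche 1.4 → 1.4 kcal/mol.
Max at 0° (5.0 kcal/mol), min at 180° (0.0 kcal/mol); barrier = 5.0 kcal/mol.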